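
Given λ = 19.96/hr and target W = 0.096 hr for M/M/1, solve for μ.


W = 1/(μ−λ) ⇒ μ − λ = 1/W = 1/0.096 = 10.4167
μ = λ + 1/W = 19.96 + 10.4167 = 30.3767 per hr

Final: 30.3767 /hr


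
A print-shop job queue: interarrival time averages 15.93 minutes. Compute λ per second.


λ = 1/(interarrival time) in consistent units.
1 second = 0.0166667 min, so λ = 0.0166667/15.93 = 0.001046 per second

Final: 0.001046 /sec


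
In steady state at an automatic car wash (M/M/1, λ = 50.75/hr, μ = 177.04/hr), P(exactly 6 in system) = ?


ρ = 50.75/177.04 = 0.2867
P_n = (1−ρ)·ρ^n = (1 − 0.2867)·0.2867^6 = 0.7133·0.0005549 = 0.0003958

Final: 0.0003958


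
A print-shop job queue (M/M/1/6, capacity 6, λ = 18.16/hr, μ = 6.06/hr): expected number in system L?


ρ = 18.16/6.06 = 2.9967
L = ρ[1 − (K+1)ρ^K + Kρ^(K+1)] / [(1−ρ)(1−ρ^(K+1))]
Numerator: 2.9967·(1 − 7·724.201333 + 6·2170.213897) = 23832.375032
Denominator: (-1.9967)·(-2169.213897) = 4331.268672
L = 23832.375032/4331.268672 = 5.5024

Final: 5.5024


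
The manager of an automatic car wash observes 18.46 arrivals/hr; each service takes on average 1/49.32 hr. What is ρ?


ρ = λ/μ = 18.46/49.32 = 0.3743

Final: 0.3743


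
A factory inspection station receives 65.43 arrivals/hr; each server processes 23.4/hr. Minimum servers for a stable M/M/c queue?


Stability requires cμ > λ ⇔ c > λ/μ.
λ/μ = 65.43/23.4 = 2.7962
Minimum integer c = ⌊2.7962⌋ + 1 = 3
Check: 3·23.4 = 70.20 > 65.43, while 2·23.4 = 46.80 ≤ 65.43

Final: 3 servers


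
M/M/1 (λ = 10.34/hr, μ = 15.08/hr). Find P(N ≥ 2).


ρ = 10.34/15.08 = 0.6857
P(N ≥ n) = ρ^n = 0.6857^2 = 0.470152

Final: 0.470152


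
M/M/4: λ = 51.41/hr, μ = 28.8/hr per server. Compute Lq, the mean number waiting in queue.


a = λ/μ = 1.7851; ρ = a/4 = 0.4463
P₀ = 0.164194
Lq = P₀·a^c·ρ / (c!·(1−ρ)²) = 0.164194·10.15361·0.4463/(24·0.30662)
= 0.10110

Final: 0.10110


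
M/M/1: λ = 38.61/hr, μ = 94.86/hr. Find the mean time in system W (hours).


W = 1/(μ−λ) = 1/(94.86 − 38.61) = 1/56.25 = 0.01778 hr

Final: 0.01778 hr


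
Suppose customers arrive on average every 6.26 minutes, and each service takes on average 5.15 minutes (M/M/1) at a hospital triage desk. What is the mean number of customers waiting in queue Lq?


λ = 60/6.26 = 9.5847 /hr
μ = 60/5.15 = 11.6505 /hr
ρ = λ/μ = 9.5847/11.6505 = 0.8227
Lq = ρ²/(1−ρ) = 0.6768/0.1773 = 3.8170

Final: 3.8170


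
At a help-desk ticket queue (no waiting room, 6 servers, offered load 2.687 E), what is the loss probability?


B(c,a) = (a^c/c!) / Σ_{k=0}^{c} a^k/k!
a^6/6! = 0.522725
Σ terms (k=0..6): 1.00000 + 2.68700 + 3.60998 + 3.23334 + 2.17200 + 1.16723 + 0.52273 = 14.392282
B = 0.522725/14.392282 = 0.036320

Final: 0.036320


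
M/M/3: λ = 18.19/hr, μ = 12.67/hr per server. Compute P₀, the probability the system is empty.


a = λ/μ = 18.19/12.67 = 1.4357; ρ = a/c = 0.4786
Σ_{k=0}^{2} a^k/k! (terms k=0..2) = 1.00000 + 1.43567 + 1.03058 = 3.46626
Tail: a^3/(3!(1−ρ)) = 2.95916/(6·0.5214) = 0.94583
P₀ = 1/(3.46626 + 0.94583) = 1/4.41208 = 0.226650

Final: 0.226650


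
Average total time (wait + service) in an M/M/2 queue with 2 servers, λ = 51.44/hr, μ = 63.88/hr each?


a = 0.8053; ρ = 0.4026; P₀ = 0.425893
Lq = P₀·a^c·ρ/(c!(1−ρ)²) = 0.15580
Wq = Lq/λ = 0.15580/51.44 = 0.003029 hr
W = Wq + 1/μ = 0.003029 + 0.01565 = 0.01868 hr

Final: 0.01868 hr


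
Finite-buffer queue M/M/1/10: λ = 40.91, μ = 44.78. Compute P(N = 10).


ρ = λ/μ = 40.91/44.78 = 0.9136
P_K = (1−ρ)ρ^K/(1−ρ^(K+1)) = (0.08642·0.404999)/(1 − 0.369998)
= 0.035001/0.630002 = 0.055557

Final: 0.055557


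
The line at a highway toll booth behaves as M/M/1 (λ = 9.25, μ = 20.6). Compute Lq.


ρ = 9.25/20.6 = 0.4490
Lq = ρ²/(1−ρ) = 0.2016/0.5510 = 0.3659

Final: 0.3659


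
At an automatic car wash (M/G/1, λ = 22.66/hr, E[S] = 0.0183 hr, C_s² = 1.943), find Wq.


ρ = λ·E[S] = 22.66·0.0183 = 0.4147
E[S²] = E[S]²(1+C_s²) = 0.0183²·(1+1.943) = 0.0009856
Wq = λ·E[S²]/(2(1−ρ)) = 22.66·0.0009856/(2·0.5853) = 0.01908 hr

Final: 0.01908 hr


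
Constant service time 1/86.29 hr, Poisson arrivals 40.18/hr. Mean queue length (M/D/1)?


ρ = 40.18/86.29 = 0.4656
M/D/1: Lq = ρ²/(2(1−ρ)) = 0.2168/(2·0.5344) = 0.20288

Final: 0.20288


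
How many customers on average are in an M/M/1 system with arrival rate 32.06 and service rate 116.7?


ρ = λ/μ = 32.06/116.7 = 0.2747
L = ρ/(1−ρ) = 0.2747/(1 − 0.2747) = 0.2747/0.7253 = 0.3788

Final: 0.3788


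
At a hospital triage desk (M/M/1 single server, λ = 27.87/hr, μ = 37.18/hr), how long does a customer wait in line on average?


ρ = 27.87/37.18 = 0.7496
Wq = ρ/(μ−λ) = 0.7496/(37.18 − 27.87) = 0.7496/9.31 = 0.08052 hr

Final: 0.08052 hr


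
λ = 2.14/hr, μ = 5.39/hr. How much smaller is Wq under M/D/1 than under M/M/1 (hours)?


ρ = 2.14/5.39 = 0.3970
Wq(M/M/1) = ρ/(μ−λ) = 0.3970/3.25 = 0.12216 hr
Wq(M/D/1) = ρ/(2(μ−λ)) = 0.06108 hr
Savings = 0.12216 − 0.06108 = 0.06108 hr

Final: 0.06108 hr


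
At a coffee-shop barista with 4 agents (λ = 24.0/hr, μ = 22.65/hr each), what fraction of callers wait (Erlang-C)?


a = λ/μ = 1.0596; ρ = a/4 = 0.2649
P₀ = 0.345935 (from M/M/c formula)
C(c,a) = [a^c/(c!(1−ρ))]·P₀ = [1.26059/(24·0.7351)]·0.345935
= 0.07145·0.345935 = 0.024718

Final: 0.024718


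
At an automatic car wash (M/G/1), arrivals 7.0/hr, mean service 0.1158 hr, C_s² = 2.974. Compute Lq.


ρ = λ·E[S] = 7.0·0.1158 = 0.8106
Lq = ρ²(1+C_s²)/(2(1−ρ)) = 0.6571·(1+2.974)/(2·0.1894)
= 0.6571·3.9740/0.3788 = 6.89336

Final: 6.89336


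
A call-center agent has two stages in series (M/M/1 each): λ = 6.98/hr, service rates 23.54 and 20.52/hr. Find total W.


Each node sees arrival rate λ = 6.98/hr (tandem ⇒ throughput preserved).
W₁ = 1/(μ₁−λ) = 1/(23.54−6.98) = 0.06039 hr
W₂ = 1/(μ₂−λ) = 1/(20.52−6.98) = 0.07386 hr
W_total = W₁ + W₂ = 0.06039 + 0.07386 = 0.13424 hr

Final: 0.13424 hr


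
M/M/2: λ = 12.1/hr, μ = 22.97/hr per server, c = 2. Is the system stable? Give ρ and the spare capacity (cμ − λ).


Total capacity cμ = 2·22.97 = 45.94/hr
ρ = λ/(cμ) = 12.1/45.94 = 0.2634
Stable ⇔ ρ < 1: YES
Spare capacity = cμ − λ = 45.94 − 12.1 = 33.84/hr

Final: ρ = 0.2634; stable; margin = 33.84/hr


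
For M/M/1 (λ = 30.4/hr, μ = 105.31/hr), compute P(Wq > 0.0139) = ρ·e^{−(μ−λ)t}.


ρ = 30.4/105.31 = 0.2887
P(Wq > t) = ρ·e^{−(μ−λ)t} = 0.2887·e^{−1.0412}
= 0.2887·0.353013 = 0.101905

Final: 0.101905


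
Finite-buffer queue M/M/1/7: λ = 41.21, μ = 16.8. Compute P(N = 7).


ρ = λ/μ = 41.21/16.8 = 2.4530
P_K = (1−ρ)ρ^K/(1−ρ^(K+1)) = (-1.4530·534.383856)/(1 − 1310.830876)
= -776.447020/-1309.830876 = 0.592784

Final: 0.592784


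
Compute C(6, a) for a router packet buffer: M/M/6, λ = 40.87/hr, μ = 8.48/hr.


a = λ/μ = 4.8196; ρ = a/6 = 0.8033
P₀ = 0.005927 (from M/M/c formula)
C(c,a) = [a^c/(c!(1−ρ))]·P₀ = [12532.93285/(720·0.1967)]·0.005927
= 88.47758·0.005927 = 0.524401

Final: 0.524401


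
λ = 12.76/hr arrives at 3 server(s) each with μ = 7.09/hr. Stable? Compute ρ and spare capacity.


Total capacity cμ = 3·7.09 = 21.27/hr
ρ = λ/(cμ) = 12.76/21.27 = 0.5999
Stable ⇔ ρ < 1: YES
Spare capacity = cμ − λ = 21.27 − 12.76 = 8.51/hr

Final: ρ = 0.5999; stable; margin = 8.51/hr


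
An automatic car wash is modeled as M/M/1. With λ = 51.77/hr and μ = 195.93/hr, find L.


ρ = λ/μ = 51.77/195.93 = 0.2642
L = ρ/(1−ρ) = 0.2642/(1 − 0.2642) = 0.2642/0.7358 = 0.3591

Final: 0.3591


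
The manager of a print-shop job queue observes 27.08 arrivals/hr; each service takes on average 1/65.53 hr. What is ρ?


ρ = λ/μ = 27.08/65.53 = 0.4132

Final: 0.4132


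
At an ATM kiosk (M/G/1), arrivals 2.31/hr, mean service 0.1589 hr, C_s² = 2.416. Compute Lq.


ρ = λ·E[S] = 2.31·0.1589 = 0.3671
Lq = ρ²(1+C_s²)/(2(1−ρ)) = 0.1347·(1+2.416)/(2·0.6329)
= 0.1347·3.4160/1.2659 = 0.36358

Final: 0.36358


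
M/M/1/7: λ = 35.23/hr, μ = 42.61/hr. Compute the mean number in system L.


ρ = 35.23/42.61 = 0.8268
L = ρ[1 − (K+1)ρ^K + Kρ^(K+1)] / [(1−ρ)(1−ρ^(K+1))]
Numerator: 0.8268·(1 − 8·0.264124 + 7·0.218378) = 0.343664
Denominator: (0.1732)·(0.781622) = 0.135376
L = 0.343664/0.135376 = 2.5386

Final: 2.5386


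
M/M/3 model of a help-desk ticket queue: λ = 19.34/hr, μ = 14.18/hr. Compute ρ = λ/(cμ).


ρ = λ/(cμ) = 19.34/(3·14.18) = 19.34/42.54 = 0.4546

Final: 0.4546


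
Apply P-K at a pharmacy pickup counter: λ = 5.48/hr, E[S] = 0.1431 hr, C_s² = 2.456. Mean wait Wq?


ρ = λ·E[S] = 5.48·0.1431 = 0.7842
E[S²] = E[S]²(1+C_s²) = 0.1431²·(1+2.456) = 0.070771
Wq = λ·E[S²]/(2(1−ρ)) = 5.48·0.070771/(2·0.2158) = 0.89852 hr

Final: 0.89852 hr


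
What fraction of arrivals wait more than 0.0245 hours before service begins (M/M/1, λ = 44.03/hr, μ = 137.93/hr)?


ρ = 44.03/137.93 = 0.3192
P(Wq > t) = ρ·e^{−(μ−λ)t} = 0.3192·e^{−2.3006}
= 0.3192·0.100204 = 0.031987

Final: 0.031987


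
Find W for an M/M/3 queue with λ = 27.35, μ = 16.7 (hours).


a = 1.6377; ρ = 0.5459; P₀ = 0.178858
Lq = P₀·a^c·ρ/(c!(1−ρ)²) = 0.34667
Wq = Lq/λ = 0.34667/27.35 = 0.01268 hr
W = Wq + 1/μ = 0.01268 + 0.05988 = 0.07256 hr

Final: 0.07256 hr


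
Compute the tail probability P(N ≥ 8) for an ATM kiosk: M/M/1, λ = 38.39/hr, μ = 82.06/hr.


ρ = 38.39/82.06 = 0.4678
P(N ≥ n) = ρ^n = 0.4678^8 = 0.002295

Final: 0.002295


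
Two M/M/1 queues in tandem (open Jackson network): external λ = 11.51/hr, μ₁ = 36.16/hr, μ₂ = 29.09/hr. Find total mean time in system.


Each node sees arrival rate λ = 11.51/hr (tandem ⇒ throughput preserved).
W₁ = 1/(μ₁−λ) = 1/(36.16−11.51) = 0.04057 hr
W₂ = 1/(μ₂−λ) = 1/(29.09−11.51) = 0.05688 hr
W_total = W₁ + W₂ = 0.04057 + 0.05688 = 0.09745 hr

Final: 0.09745 hr


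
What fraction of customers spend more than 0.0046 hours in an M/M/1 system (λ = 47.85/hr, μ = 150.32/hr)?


W ~ Exponential(μ−λ) for M/M/1.
μ − λ = 150.32 − 47.85 = 102.4700
P(W > t) = e^{−(μ−λ)t} = e^{−0.4714} = 0.624152

Final: 0.624152


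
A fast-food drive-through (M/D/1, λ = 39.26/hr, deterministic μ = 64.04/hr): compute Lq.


ρ = 39.26/64.04 = 0.6131
M/D/1: Lq = ρ²/(2(1−ρ)) = 0.3758/(2·0.3869) = 0.48564

Final: 0.48564


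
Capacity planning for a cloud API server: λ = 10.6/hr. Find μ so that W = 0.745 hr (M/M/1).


W = 1/(μ−λ) ⇒ μ − λ = 1/W = 1/0.745 = 1.3423
μ = λ + 1/W = 10.6 + 1.3423 = 11.9423 per hr

Final: 11.9423 /hr


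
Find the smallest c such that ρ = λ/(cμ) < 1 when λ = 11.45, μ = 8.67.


Stability requires cμ > λ ⇔ c > λ/μ.
λ/μ = 11.45/8.67 = 1.3206
Minimum integer c = ⌊1.3206⌋ + 1 = 2
Check: 2·8.67 = 17.34 > 11.45, while 1·8.67 = 8.67 ≤ 11.45

Final: 2 servers


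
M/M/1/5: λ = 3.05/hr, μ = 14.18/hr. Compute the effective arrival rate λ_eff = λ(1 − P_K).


ρ = 0.2151; P_K = (1−ρ)ρ^5/(1−ρ^6) = 0.0003614
λ_eff = λ(1 − P_K) = 3.05·(1 − 0.0003614) = 3.05·0.999639 = 3.0489 /hr

Final: 3.0489 /hr


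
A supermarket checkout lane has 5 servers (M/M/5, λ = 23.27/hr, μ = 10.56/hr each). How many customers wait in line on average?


a = λ/μ = 2.2036; ρ = a/5 = 0.4407
P₀ = 0.109033
Lq = P₀·a^c·ρ / (c!·(1−ρ)²) = 0.109033·51.95918·0.4407/(120·0.31279)
= 0.06652

Final: 0.06652


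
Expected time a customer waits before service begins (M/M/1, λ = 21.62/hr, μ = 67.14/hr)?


ρ = 21.62/67.14 = 0.3220
Wq = ρ/(μ−λ) = 0.3220/(67.14 − 21.62) = 0.3220/45.52 = 0.007074 hr

Final: 0.007074 hr


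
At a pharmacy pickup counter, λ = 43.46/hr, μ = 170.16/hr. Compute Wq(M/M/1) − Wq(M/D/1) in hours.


ρ = 43.46/170.16 = 0.2554
Wq(M/M/1) = ρ/(μ−λ) = 0.2554/126.70 = 0.002016 hr
Wq(M/D/1) = ρ/(2(μ−λ)) = 0.001008 hr
Savings = 0.002016 − 0.001008 = 0.001008 hr

Final: 0.001008 hr


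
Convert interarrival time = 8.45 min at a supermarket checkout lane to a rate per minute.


λ = 1/(interarrival time) in consistent units.
1 minute = 1 min, so λ = 1/8.45 = 0.1183 per minute

Final: 0.1183 /min


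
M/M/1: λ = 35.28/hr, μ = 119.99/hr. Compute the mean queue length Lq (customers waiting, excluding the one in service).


ρ = 35.28/119.99 = 0.2940
Lq = ρ²/(1−ρ) = 0.08645/0.7060 = 0.1225

Final: 0.1225


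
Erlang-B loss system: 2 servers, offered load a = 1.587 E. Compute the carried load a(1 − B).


B(2,1.587) = 0.327403 (Erlang-B)
Carried load = a(1 − B) = 1.587·(1 − 0.327403) = 1.587·0.672597 = 1.0674 E

Final: 1.0674 Erlangs


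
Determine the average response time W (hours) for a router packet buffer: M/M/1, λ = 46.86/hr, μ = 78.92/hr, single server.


W = 1/(μ−λ) = 1/(78.92 − 46.86) = 1/32.06 = 0.03119 hr

Final: 0.03119 hr


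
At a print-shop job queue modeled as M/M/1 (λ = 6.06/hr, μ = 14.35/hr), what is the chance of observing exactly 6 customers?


ρ = 6.06/14.35 = 0.4223
P_n = (1−ρ)·ρ^n = (1 − 0.4223)·0.4223^6 = 0.5777·0.005672 = 0.003277

Final: 0.003277


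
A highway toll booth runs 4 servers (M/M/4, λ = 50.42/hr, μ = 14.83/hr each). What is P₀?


a = λ/μ = 50.42/14.83 = 3.3999; ρ = a/c = 0.8500
Σ_{k=0}^{3} a^k/k! (terms k=0..3) = 1.00000 + 3.39987 + 5.77954 + 6.54989 = 16.72929
Tail: a^4/(4!(1−ρ)) = 133.61240/(24·0.1500) = 37.10621
P₀ = 1/(16.72929 + 37.10621) = 1/53.83551 = 0.018575

Final: 0.018575


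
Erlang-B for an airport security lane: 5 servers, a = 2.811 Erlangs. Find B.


B(c,a) = (a^c/c!) / Σ_{k=0}^{c} a^k/k!
a^5/5! = 1.462591
Σ terms (k=0..5): 1.00000 + 2.81100 + 3.95086 + 3.70196 + 2.60155 + 1.46259 = 15.527958
B = 1.462591/15.527958 = 0.094191

Final: 0.094191


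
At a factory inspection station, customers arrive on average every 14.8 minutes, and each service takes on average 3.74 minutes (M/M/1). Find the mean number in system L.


λ = 60/14.8 = 4.0541 /hr
μ = 60/3.74 = 16.0428 /hr
ρ = λ/μ = 4.0541/16.0428 = 0.2527
L = ρ/(1−ρ) = 0.2527/0.7473 = 0.3382

Final: 0.3382


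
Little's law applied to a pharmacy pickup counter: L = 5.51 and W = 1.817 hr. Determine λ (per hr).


λ = L/W = 5.51/1.817 = 3.0325 /hr

Final: 3.0325 /hr


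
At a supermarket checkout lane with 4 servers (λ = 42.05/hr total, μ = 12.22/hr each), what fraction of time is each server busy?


ρ = λ/(cμ) = 42.05/(4·12.22) = 42.05/48.88 = 0.8603

Final: 0.8603


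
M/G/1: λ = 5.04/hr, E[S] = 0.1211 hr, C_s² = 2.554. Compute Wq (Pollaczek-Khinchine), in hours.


ρ = λ·E[S] = 5.04·0.1211 = 0.6103
E[S²] = E[S]²(1+C_s²) = 0.1211²·(1+2.554) = 0.052120
Wq = λ·E[S²]/(2(1−ρ)) = 5.04·0.052120/(2·0.3897) = 0.33707 hr

Final: 0.33707 hr


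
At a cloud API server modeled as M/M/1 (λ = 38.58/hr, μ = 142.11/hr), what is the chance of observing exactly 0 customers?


ρ = 38.58/142.11 = 0.2715
P_n = (1−ρ)·ρ^n = (1 − 0.2715)·0.2715^0 = 0.7285·1.000000 = 0.728520

Final: 0.728520


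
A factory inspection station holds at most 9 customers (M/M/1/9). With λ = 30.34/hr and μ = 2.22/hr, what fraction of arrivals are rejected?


ρ = λ/μ = 30.34/2.22 = 13.6667
P_K = (1−ρ)ρ^K/(1−ρ^(K+1)) = (-12.6667·16632725417.566473)/(1 − 227313914040.075104)
= -210681188622.508636/-227313914039.075104 = 0.926829

Final: 0.926829


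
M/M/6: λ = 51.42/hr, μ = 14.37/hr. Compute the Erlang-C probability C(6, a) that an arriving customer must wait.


a = λ/μ = 3.5783; ρ = a/6 = 0.5964
P₀ = 0.026624 (from M/M/c formula)
C(c,a) = [a^c/(c!(1−ρ))]·P₀ = [2099.19037/(720·0.4036)]·0.026624
= 7.22351·0.026624 = 0.192320

Final: 0.192320


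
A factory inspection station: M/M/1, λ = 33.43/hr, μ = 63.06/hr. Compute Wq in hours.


ρ = 33.43/63.06 = 0.5301
Wq = ρ/(μ−λ) = 0.5301/(63.06 − 33.43) = 0.5301/29.63 = 0.01789 hr

Final: 0.01789 hr


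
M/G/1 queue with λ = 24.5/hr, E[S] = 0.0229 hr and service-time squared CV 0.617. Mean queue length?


ρ = λ·E[S] = 24.5·0.0229 = 0.5611
Lq = ρ²(1+C_s²)/(2(1−ρ)) = 0.3148·(1+0.617)/(2·0.4389)
= 0.3148·1.6170/0.8779 = 0.57979

Final: 0.57979


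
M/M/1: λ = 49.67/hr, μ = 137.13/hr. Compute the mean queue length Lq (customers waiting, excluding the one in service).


ρ = 49.67/137.13 = 0.3622
Lq = ρ²/(1−ρ) = 0.1312/0.6378 = 0.2057

Final: 0.2057


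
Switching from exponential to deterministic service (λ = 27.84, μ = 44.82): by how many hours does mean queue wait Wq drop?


ρ = 27.84/44.82 = 0.6212
Wq(M/M/1) = ρ/(μ−λ) = 0.6212/16.98 = 0.03658 hr
Wq(M/D/1) = ρ/(2(μ−λ)) = 0.01829 hr
Savings = 0.03658 − 0.01829 = 0.01829 hr

Final: 0.01829 hr


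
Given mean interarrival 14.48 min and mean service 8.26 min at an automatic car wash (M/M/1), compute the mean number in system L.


λ = 60/14.48 = 4.1436 /hr
μ = 60/8.26 = 7.2639 /hr
ρ = λ/μ = 4.1436/7.2639 = 0.5704
L = ρ/(1−ρ) = 0.5704/0.4296 = 1.3280

Final: 1.3280


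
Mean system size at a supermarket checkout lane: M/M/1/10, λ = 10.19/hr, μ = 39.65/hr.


ρ = 10.19/39.65 = 0.2570
L = ρ[1 − (K+1)ρ^K + Kρ^(K+1)] / [(1−ρ)(1−ρ^(K+1))]
Numerator: 0.2570·(1 − 11·0.000001257 + 10·0.0000003230) = 0.256996
Denominator: (0.7430)·(1.000000) = 0.743001
L = 0.256996/0.743001 = 0.3459

Final: 0.3459


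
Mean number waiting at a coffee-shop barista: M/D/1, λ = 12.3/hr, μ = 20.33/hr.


ρ = 12.3/20.33 = 0.6050
M/D/1: Lq = ρ²/(2(1−ρ)) = 0.3660/(2·0.3950) = 0.46337

Final: 0.46337


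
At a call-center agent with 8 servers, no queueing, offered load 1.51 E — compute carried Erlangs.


B(8,1.51) = 0.0001481 (Erlang-B)
Carried load = a(1 − B) = 1.51·(1 − 0.0001481) = 1.51·0.999852 = 1.5098 E

Final: 1.5098 Erlangs


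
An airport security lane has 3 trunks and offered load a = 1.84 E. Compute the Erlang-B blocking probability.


B(c,a) = (a^c/c!) / Σ_{k=0}^{c} a^k/k!
a^3/3! = 1.038251
Σ terms (k=0..3): 1.00000 + 1.84000 + 1.69280 + 1.03825 = 5.571051
B = 1.038251/5.571051 = 0.186365

Final: 0.186365


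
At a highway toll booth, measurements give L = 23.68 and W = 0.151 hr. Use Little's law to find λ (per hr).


λ = L/W = 23.68/0.151 = 156.8212 /hr

Final: 156.8212 /hr


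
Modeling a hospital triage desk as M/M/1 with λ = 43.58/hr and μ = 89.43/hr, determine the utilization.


ρ = λ/μ = 43.58/89.43 = 0.4873

Final: 0.4873


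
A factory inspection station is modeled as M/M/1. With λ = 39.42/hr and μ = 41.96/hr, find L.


ρ = λ/μ = 39.42/41.96 = 0.9395
L = ρ/(1−ρ) = 0.9395/(1 − 0.9395) = 0.9395/0.06053 = 15.5197

Final: 15.5197


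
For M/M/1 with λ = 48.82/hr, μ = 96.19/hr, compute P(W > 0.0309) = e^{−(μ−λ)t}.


W ~ Exponential(μ−λ) for M/M/1.
μ − λ = 96.19 − 48.82 = 47.3700
P(W > t) = e^{−(μ−λ)t} = e^{−1.4637} = 0.231371

Final: 0.231371


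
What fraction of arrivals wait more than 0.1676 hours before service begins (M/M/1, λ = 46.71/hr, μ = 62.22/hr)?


ρ = 46.71/62.22 = 0.7507
P(Wq > t) = ρ·e^{−(μ−λ)t} = 0.7507·e^{−2.5995}
= 0.7507·0.074313 = 0.055788

Final: 0.055788


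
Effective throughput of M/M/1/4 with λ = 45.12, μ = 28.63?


ρ = 1.5760; P_K = (1−ρ)ρ^4/(1−ρ^5) = 0.407374
λ_eff = λ(1 − P_K) = 45.12·(1 − 0.407374) = 45.12·0.592626 = 26.7393 /hr

Final: 26.7393 /hr


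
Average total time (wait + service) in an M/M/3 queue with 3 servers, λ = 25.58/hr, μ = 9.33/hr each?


a = 2.7417; ρ = 0.9139; P₀ = 0.021100
Lq = P₀·a^c·ρ/(c!(1−ρ)²) = 8.93437
Wq = Lq/λ = 8.93437/25.58 = 0.34927 hr
W = Wq + 1/μ = 0.34927 + 0.10718 = 0.45645 hr

Final: 0.45645 hr


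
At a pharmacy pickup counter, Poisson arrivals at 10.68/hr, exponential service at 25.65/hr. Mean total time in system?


W = 1/(μ−λ) = 1/(25.65 − 10.68) = 1/14.97 = 0.06680 hr

Final: 0.06680 hr


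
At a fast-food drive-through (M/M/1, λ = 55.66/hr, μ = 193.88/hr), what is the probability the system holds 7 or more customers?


ρ = 55.66/193.88 = 0.2871
P(N ≥ n) = ρ^n = 0.2871^7 = 0.0001607

Final: 0.0001607


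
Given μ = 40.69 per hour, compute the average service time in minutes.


Mean service time = 1/μ = 1/40.69 hour = 0.02458 hour
In minutes: 0.02458 × 60 = 1.4746 min

Final: 1.4746 min


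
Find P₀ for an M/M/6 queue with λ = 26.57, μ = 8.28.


a = λ/μ = 26.57/8.28 = 3.2089; ρ = a/c = 0.5348
Σ_{k=0}^{5} a^k/k! (terms k=0..5) = 1.00000 + 3.20894 + 5.14864 + 5.50722 + 4.41808 + 2.83547 = 22.11835
Tail: a^6/(6!(1−ρ)) = 1091.86088/(720·0.4652) = 3.25999
P₀ = 1/(22.11835 + 3.25999) = 1/25.37834 = 0.039404

Final: 0.039404


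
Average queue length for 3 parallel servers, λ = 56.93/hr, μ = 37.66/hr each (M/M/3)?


a = λ/μ = 1.5117; ρ = a/3 = 0.5039
P₀ = 0.207693
Lq = P₀·a^c·ρ / (c!·(1−ρ)²) = 0.207693·3.45448·0.5039/(6·0.24612)
= 0.24482

Final: 0.24482


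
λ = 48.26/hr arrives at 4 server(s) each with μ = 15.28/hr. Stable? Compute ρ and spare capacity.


Total capacity cμ = 4·15.28 = 61.12/hr
ρ = λ/(cμ) = 48.26/61.12 = 0.7896
Stable ⇔ ρ < 1: YES
Spare capacity = cμ − λ = 61.12 − 48.26 = 12.86/hr

Final: ρ = 0.7896; stable; margin = 12.86/hr


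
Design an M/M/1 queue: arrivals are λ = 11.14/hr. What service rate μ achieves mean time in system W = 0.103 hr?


W = 1/(μ−λ) ⇒ μ − λ = 1/W = 1/0.103 = 9.7087
μ = λ + 1/W = 11.14 + 9.7087 = 20.8487 per hr

Final: 20.8487 /hr


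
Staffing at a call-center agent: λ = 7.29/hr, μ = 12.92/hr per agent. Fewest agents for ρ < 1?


Stability requires cμ > λ ⇔ c > λ/μ.
λ/μ = 7.29/12.92 = 0.5642
Minimum integer c = ⌊0.5642⌋ + 1 = 1
Check: 1·12.92 = 12.92 > 7.29, while 0·12.92 = 0.00 ≤ 7.29

Final: 1 servers


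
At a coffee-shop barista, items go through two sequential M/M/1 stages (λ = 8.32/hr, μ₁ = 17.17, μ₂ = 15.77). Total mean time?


Each node sees arrival rate λ = 8.32/hr (tandem ⇒ throughput preserved).
W₁ = 1/(μ₁−λ) = 1/(17.17−8.32) = 0.11299 hr
W₂ = 1/(μ₂−λ) = 1/(15.77−8.32) = 0.13423 hr
W_total = W₁ + W₂ = 0.11299 + 0.13423 = 0.24722 hr

Final: 0.24722 hr


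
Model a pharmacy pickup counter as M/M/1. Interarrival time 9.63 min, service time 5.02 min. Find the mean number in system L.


λ = 60/9.63 = 6.2305 /hr
μ = 60/5.02 = 11.9522 /hr
ρ = λ/μ = 6.2305/11.9522 = 0.5213
L = ρ/(1−ρ) = 0.5213/0.4787 = 1.0889

Final: 1.0889


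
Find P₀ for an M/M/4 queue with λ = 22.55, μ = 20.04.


a = λ/μ = 22.55/20.04 = 1.1252; ρ = a/c = 0.2813
Σ_{k=0}^{3} a^k/k! (terms k=0..3) = 1.00000 + 1.12525 + 0.63309 + 0.23746 = 2.99581
Tail: a^4/(4!(1−ρ)) = 1.60323/(24·0.7187) = 0.09295
P₀ = 1/(2.99581 + 0.09295) = 1/3.08875 = 0.323755

Final: 0.323755


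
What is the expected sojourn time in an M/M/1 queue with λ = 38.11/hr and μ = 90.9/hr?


W = 1/(μ−λ) = 1/(90.9 − 38.11) = 1/52.79 = 0.01894 hr

Final: 0.01894 hr


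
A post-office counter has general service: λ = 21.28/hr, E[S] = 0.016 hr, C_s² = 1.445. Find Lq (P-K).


ρ = λ·E[S] = 21.28·0.016 = 0.3405
Lq = ρ²(1+C_s²)/(2(1−ρ)) = 0.1159·(1+1.445)/(2·0.6595)
= 0.1159·2.4450/1.3190 = 0.21488

Final: 0.21488


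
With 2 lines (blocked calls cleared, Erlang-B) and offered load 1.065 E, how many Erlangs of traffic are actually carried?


B(2,1.065) = 0.215459 (Erlang-B)
Carried load = a(1 − B) = 1.065·(1 − 0.215459) = 1.065·0.784541 = 0.8355 E

Final: 0.8355 Erlangs


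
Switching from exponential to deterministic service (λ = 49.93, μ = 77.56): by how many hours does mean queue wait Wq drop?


ρ = 49.93/77.56 = 0.6438
Wq(M/M/1) = ρ/(μ−λ) = 0.6438/27.63 = 0.02330 hr
Wq(M/D/1) = ρ/(2(μ−λ)) = 0.01165 hr
Savings = 0.02330 − 0.01165 = 0.01165 hr

Final: 0.01165 hr


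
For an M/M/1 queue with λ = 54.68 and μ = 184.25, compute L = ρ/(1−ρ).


ρ = λ/μ = 54.68/184.25 = 0.2968
L = ρ/(1−ρ) = 0.2968/(1 − 0.2968) = 0.2968/0.7032 = 0.4220

Final: 0.4220


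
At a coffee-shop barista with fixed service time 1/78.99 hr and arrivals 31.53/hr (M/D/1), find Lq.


ρ = 31.53/78.99 = 0.3992
M/D/1: Lq = ρ²/(2(1−ρ)) = 0.1593/(2·0.6008) = 0.13259

Final: 0.13259


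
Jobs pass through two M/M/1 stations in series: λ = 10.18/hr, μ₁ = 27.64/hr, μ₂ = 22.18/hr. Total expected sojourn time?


Each node sees arrival rate λ = 10.18/hr (tandem ⇒ throughput preserved).
W₁ = 1/(μ₁−λ) = 1/(27.64−10.18) = 0.05727 hr
W₂ = 1/(μ₂−λ) = 1/(22.18−10.18) = 0.08333 hr
W_total = W₁ + W₂ = 0.05727 + 0.08333 = 0.14061 hr

Final: 0.14061 hr


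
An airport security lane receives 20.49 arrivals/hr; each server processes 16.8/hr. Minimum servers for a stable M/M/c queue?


Stability requires cμ > λ ⇔ c > λ/μ.
λ/μ = 20.49/16.8 = 1.2196
Minimum integer c = ⌊1.2196⌋ + 1 = 2
Check: 2·16.8 = 33.60 > 20.49, while 1·16.8 = 16.80 ≤ 20.49

Final: 2 servers


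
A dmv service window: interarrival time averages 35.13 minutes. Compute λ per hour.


λ = 1/(interarrival time) in consistent units.
1 hour = 60 min, so λ = 60/35.13 = 1.7079 per hour

Final: 1.7079 /hr


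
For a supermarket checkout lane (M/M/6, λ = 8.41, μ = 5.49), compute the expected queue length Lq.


a = λ/μ = 1.5319; ρ = a/6 = 0.2553
P₀ = 0.216068
Lq = P₀·a^c·ρ / (c!·(1−ρ)²) = 0.216068·12.92236·0.2553/(720·0.55456)
= 0.001785

Final: 0.001785


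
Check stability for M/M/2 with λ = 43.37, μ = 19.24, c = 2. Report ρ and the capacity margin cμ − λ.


Total capacity cμ = 2·19.24 = 38.48/hr
ρ = λ/(cμ) = 43.37/38.48 = 1.1271
Stable ⇔ ρ < 1: NO
Spare capacity = cμ − λ = 38.48 − 43.37 = -4.89/hr

Final: ρ = 1.1271; unstable; margin = -4.89/hr


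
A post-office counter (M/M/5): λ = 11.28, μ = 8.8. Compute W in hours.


a = 1.2818; ρ = 0.2564; P₀ = 0.277344
Lq = P₀·a^c·ρ/(c!(1−ρ)²) = 0.003708
Wq = Lq/λ = 0.003708/11.28 = 0.0003287 hr
W = Wq + 1/μ = 0.0003287 + 0.11364 = 0.11397 hr

Final: 0.11397 hr


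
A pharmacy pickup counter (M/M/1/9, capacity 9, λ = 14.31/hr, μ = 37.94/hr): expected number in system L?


ρ = 14.31/37.94 = 0.3772
L = ρ[1 − (K+1)ρ^K + Kρ^(K+1)] / [(1−ρ)(1−ρ^(K+1))]
Numerator: 0.3772·(1 − 10·0.0001545 + 9·0.00005827) = 0.376790
Denominator: (0.6228)·(0.999942) = 0.622789
L = 0.376790/0.622789 = 0.6050

Final: 0.6050


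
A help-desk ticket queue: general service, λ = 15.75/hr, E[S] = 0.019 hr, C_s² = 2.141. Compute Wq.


ρ = λ·E[S] = 15.75·0.019 = 0.2993
E[S²] = E[S]²(1+C_s²) = 0.019²·(1+2.141) = 0.001134
Wq = λ·E[S²]/(2(1−ρ)) = 15.75·0.001134/(2·0.7007) = 0.01274 hr

Final: 0.01274 hr


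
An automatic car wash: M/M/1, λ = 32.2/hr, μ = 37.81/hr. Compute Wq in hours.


ρ = 32.2/37.81 = 0.8516
Wq = ρ/(μ−λ) = 0.8516/(37.81 − 32.2) = 0.8516/5.61 = 0.1518 hr

Final: 0.1518 hr


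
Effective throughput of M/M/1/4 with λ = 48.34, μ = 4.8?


ρ = 10.0708; P_K = (1−ρ)ρ^4/(1−ρ^5) = 0.900712
λ_eff = λ(1 − P_K) = 48.34·(1 − 0.900712) = 48.34·0.099288 = 4.7996 /hr

Final: 4.7996 /hr


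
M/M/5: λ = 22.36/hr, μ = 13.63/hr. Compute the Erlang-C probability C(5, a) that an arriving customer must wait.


a = λ/μ = 1.6405; ρ = a/5 = 0.3281
P₀ = 0.193383 (from M/M/c formula)
C(c,a) = [a^c/(c!(1−ρ))]·P₀ = [11.88173/(120·0.6719)]·0.193383
= 0.14736·0.193383 = 0.028498

Final: 0.028498


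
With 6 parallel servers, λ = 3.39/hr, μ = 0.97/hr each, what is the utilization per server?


ρ = λ/(cμ) = 3.39/(6·0.97) = 3.39/5.82 = 0.5825

Final: 0.5825


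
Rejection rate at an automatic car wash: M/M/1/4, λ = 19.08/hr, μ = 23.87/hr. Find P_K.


ρ = λ/μ = 19.08/23.87 = 0.7993
P_K = (1−ρ)ρ^K/(1−ρ^(K+1)) = (0.2007·0.408229)/(1 − 0.326310)
= 0.081919/0.673690 = 0.121598

Final: 0.121598


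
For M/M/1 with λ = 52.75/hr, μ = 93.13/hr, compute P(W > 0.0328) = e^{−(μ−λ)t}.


W ~ Exponential(μ−λ) for M/M/1.
μ − λ = 93.13 − 52.75 = 40.3800
P(W > t) = e^{−(μ−λ)t} = e^{−1.3245} = 0.265945

Final: 0.265945


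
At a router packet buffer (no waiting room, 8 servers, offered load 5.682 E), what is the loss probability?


B(c,a) = (a^c/c!) / Σ_{k=0}^{c} a^k/k!
a^8/8! = 26.945690
Σ terms (k=0..8): 1.00000 + 5.68200 + 16.14256 + 30.57401 + 43.43038 + 49.35429 + 46.73851 + 37.93832 + 26.94569 = 257.805768
B = 26.945690/257.805768 = 0.104519

Final: 0.104519


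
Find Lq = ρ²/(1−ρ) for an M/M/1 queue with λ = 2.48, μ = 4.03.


ρ = 2.48/4.03 = 0.6154
Lq = ρ²/(1−ρ) = 0.3787/0.3846 = 0.9846

Final: 0.9846


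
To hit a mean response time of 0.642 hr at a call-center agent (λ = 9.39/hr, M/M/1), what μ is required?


W = 1/(μ−λ) ⇒ μ − λ = 1/W = 1/0.642 = 1.5576
μ = λ + 1/W = 9.39 + 1.5576 = 10.9476 per hr

Final: 10.9476 /hr


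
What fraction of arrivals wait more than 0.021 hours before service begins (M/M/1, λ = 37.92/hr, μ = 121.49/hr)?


ρ = 37.92/121.49 = 0.3121
P(Wq > t) = ρ·e^{−(μ−λ)t} = 0.3121·e^{−1.7550}
= 0.3121·0.172912 = 0.053970

Final: 0.053970


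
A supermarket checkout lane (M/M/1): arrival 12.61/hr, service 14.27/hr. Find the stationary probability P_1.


ρ = 12.61/14.27 = 0.8837
P_n = (1−ρ)·ρ^n = (1 − 0.8837)·0.8837^1 = 0.1163·0.883672 = 0.102796

Final: 0.102796


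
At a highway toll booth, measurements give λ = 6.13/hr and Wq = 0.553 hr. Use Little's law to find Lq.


Lq = λWq = 6.13·0.553 = 3.3899

Final: 3.3899


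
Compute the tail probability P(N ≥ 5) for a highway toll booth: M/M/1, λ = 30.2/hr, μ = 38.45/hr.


ρ = 30.2/38.45 = 0.7854
P(N ≥ n) = ρ^n = 0.7854^5 = 0.298919

Final: 0.298919


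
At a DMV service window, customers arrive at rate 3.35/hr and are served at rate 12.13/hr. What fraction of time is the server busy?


ρ = λ/μ = 3.35/12.13 = 0.2762

Final: 0.2762


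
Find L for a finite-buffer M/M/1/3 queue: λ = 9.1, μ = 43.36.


ρ = 9.1/43.36 = 0.2099
L = ρ[1 − (K+1)ρ^K + Kρ^(K+1)] / [(1−ρ)(1−ρ^(K+1))]
Numerator: 0.2099·(1 − 4·0.009244 + 3·0.001940) = 0.203332
Denominator: (0.7901)·(0.998060) = 0.788596
L = 0.203332/0.788596 = 0.2578

Final: 0.2578


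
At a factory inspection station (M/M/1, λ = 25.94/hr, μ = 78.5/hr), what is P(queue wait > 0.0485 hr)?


ρ = 25.94/78.5 = 0.3304
P(Wq > t) = ρ·e^{−(μ−λ)t} = 0.3304·e^{−2.5492}
= 0.3304·0.078147 = 0.025823

Final: 0.025823


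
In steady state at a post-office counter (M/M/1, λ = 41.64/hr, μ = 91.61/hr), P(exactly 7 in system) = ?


ρ = 41.64/91.61 = 0.4545
P_n = (1−ρ)·ρ^n = (1 − 0.4545)·0.4545^7 = 0.5455·0.004008 = 0.002186

Final: 0.002186


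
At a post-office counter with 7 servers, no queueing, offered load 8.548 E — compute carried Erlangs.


B(7,8.548) = 0.338190 (Erlang-B)
Carried load = a(1 − B) = 8.548·(1 − 0.338190) = 8.548·0.661810 = 5.6571 E

Final: 5.6571 Erlangs


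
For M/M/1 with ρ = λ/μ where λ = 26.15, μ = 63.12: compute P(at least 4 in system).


ρ = 26.15/63.12 = 0.4143
P(N ≥ n) = ρ^n = 0.4143^4 = 0.029459

Final: 0.029459


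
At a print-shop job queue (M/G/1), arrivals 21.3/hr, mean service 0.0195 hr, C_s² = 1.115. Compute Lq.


ρ = λ·E[S] = 21.3·0.0195 = 0.4153
Lq = ρ²(1+C_s²)/(2(1−ρ)) = 0.1725·(1+1.115)/(2·0.5847)
= 0.1725·2.1150/1.1693 = 0.31204

Final: 0.31204


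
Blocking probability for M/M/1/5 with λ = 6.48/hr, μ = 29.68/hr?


ρ = λ/μ = 6.48/29.68 = 0.2183
P_K = (1−ρ)ρ^K/(1−ρ^(K+1)) = (0.7817·0.0004961)/(1 − 0.0001083)
= 0.0003878/0.999892 = 0.0003878

Final: 0.0003878


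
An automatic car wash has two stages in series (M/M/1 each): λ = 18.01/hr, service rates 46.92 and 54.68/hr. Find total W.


Each node sees arrival rate λ = 18.01/hr (tandem ⇒ throughput preserved).
W₁ = 1/(μ₁−λ) = 1/(46.92−18.01) = 0.03459 hr
W₂ = 1/(μ₂−λ) = 1/(54.68−18.01) = 0.02727 hr
W_total = W₁ + W₂ = 0.03459 + 0.02727 = 0.06186 hr

Final: 0.06186 hr


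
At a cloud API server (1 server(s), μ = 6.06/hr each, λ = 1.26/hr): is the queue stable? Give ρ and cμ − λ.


Total capacity cμ = 1·6.06 = 6.06/hr
ρ = λ/(cμ) = 1.26/6.06 = 0.2079
Stable ⇔ ρ < 1: YES
Spare capacity = cμ − λ = 6.06 − 1.26 = 4.80/hr

Final: ρ = 0.2079; stable; margin = 4.80/hr


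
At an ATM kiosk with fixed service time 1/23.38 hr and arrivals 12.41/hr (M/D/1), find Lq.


ρ = 12.41/23.38 = 0.5308
M/D/1: Lq = ρ²/(2(1−ρ)) = 0.2817/(2·0.4692) = 0.30024

Final: 0.30024


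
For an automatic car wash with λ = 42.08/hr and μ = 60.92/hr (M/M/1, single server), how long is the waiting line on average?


ρ = 42.08/60.92 = 0.6907
Lq = ρ²/(1−ρ) = 0.4771/0.3093 = 1.5428

Final: 1.5428


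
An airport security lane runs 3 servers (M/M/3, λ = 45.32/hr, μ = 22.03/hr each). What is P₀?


a = λ/μ = 45.32/22.03 = 2.0572; ρ = a/c = 0.6857
Σ_{k=0}^{2} a^k/k! (terms k=0..2) = 1.00000 + 2.05719 + 2.11603 = 5.17322
Tail: a^3/(3!(1−ρ)) = 8.70615/(6·0.3143) = 4.61715
P₀ = 1/(5.17322 + 4.61715) = 1/9.79037 = 0.102141

Final: 0.102141


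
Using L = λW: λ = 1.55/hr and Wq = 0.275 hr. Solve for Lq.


Lq = λWq = 1.55·0.275 = 0.4263

Final: 0.4263


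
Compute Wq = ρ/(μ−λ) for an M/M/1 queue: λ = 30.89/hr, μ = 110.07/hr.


ρ = 30.89/110.07 = 0.2806
Wq = ρ/(μ−λ) = 0.2806/(110.07 − 30.89) = 0.2806/79.18 = 0.003544 hr

Final: 0.003544 hr


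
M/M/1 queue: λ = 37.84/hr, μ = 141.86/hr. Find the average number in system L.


ρ = λ/μ = 37.84/141.86 = 0.2667
L = ρ/(1−ρ) = 0.2667/(1 − 0.2667) = 0.2667/0.7333 = 0.3638

Final: 0.3638


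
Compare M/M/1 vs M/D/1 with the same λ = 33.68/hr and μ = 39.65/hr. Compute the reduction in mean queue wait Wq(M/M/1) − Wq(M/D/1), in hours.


ρ = 33.68/39.65 = 0.8494
Wq(M/M/1) = ρ/(μ−λ) = 0.8494/5.97 = 0.14228 hr
Wq(M/D/1) = ρ/(2(μ−λ)) = 0.07114 hr
Savings = 0.14228 − 0.07114 = 0.07114 hr

Final: 0.07114 hr


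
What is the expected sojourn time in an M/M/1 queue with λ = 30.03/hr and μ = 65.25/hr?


W = 1/(μ−λ) = 1/(65.25 − 30.03) = 1/35.22 = 0.02839 hr

Final: 0.02839 hr


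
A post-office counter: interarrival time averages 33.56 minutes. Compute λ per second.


λ = 1/(interarrival time) in consistent units.
1 second = 0.0166667 min, so λ = 0.0166667/33.56 = 0.0004966 per second

Final: 0.0004966 /sec


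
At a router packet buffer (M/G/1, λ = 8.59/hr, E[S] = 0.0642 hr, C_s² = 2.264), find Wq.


ρ = λ·E[S] = 8.59·0.0642 = 0.5515
E[S²] = E[S]²(1+C_s²) = 0.0642²·(1+2.264) = 0.013453
Wq = λ·E[S²]/(2(1−ρ)) = 8.59·0.013453/(2·0.4485) = 0.12882 hr

Final: 0.12882 hr


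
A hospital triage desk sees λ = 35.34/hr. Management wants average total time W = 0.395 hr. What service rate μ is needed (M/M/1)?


W = 1/(μ−λ) ⇒ μ − λ = 1/W = 1/0.395 = 2.5316
μ = λ + 1/W = 35.34 + 2.5316 = 37.8716 per hr

Final: 37.8716 /hr


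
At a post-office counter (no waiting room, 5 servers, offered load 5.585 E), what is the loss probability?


B(c,a) = (a^c/c!) / Σ_{k=0}^{c} a^k/k!
a^5/5! = 45.282943
Σ terms (k=0..5): 1.00000 + 5.58500 + 15.59611 + 29.03476 + 40.53979 + 45.28294 = 137.038605
B = 45.282943/137.038605 = 0.330439

Final: 0.330439


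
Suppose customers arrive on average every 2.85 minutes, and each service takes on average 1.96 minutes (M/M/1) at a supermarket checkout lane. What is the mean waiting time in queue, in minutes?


λ = 60/2.85 = 21.0526 /hr
μ = 60/1.96 = 30.6122 /hr
ρ = λ/μ = 21.0526/30.6122 = 0.6877
Wq = ρ/(μ−λ) = 0.6877/(30.6122−21.0526) = 0.07194 hr
In minutes: 0.07194·60 = 4.316 min

Final: 4.316 min


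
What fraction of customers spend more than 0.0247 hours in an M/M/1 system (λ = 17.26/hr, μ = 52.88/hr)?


W ~ Exponential(μ−λ) for M/M/1.
μ − λ = 52.88 − 17.26 = 35.6200
P(W > t) = e^{−(μ−λ)t} = e^{−0.8798} = 0.414860

Final: 0.414860


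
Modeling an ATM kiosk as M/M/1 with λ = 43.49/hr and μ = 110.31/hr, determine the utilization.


ρ = λ/μ = 43.49/110.31 = 0.3943

Final: 0.3943


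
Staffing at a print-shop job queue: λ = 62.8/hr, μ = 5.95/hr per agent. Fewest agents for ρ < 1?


Stability requires cμ > λ ⇔ c > λ/μ.
λ/μ = 62.8/5.95 = 10.5546
Minimum integer c = ⌊10.5546⌋ + 1 = 11
Check: 11·5.95 = 65.45 > 62.8, while 10·5.95 = 59.50 ≤ 62.8

Final: 11 servers


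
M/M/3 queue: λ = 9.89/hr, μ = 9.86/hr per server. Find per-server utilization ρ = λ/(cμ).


ρ = λ/(cμ) = 9.89/(3·9.86) = 9.89/29.58 = 0.3343

Final: 0.3343


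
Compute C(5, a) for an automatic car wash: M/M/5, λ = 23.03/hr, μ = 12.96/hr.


a = λ/μ = 1.7770; ρ = a/5 = 0.3554
P₀ = 0.168473 (from M/M/c formula)
C(c,a) = [a^c/(c!(1−ρ))]·P₀ = [17.71922/(120·0.6446)]·0.168473
= 0.22907·0.168473 = 0.038593

Final: 0.038593


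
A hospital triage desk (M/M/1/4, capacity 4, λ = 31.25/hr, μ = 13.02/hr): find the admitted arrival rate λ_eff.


ρ = 2.4002; P_K = (1−ρ)ρ^4/(1−ρ^5) = 0.590777
λ_eff = λ(1 − P_K) = 31.25·(1 − 0.590777) = 31.25·0.409223 = 12.7882 /hr

Final: 12.7882 /hr


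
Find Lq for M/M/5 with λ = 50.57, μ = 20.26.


a = λ/μ = 2.4961; ρ = a/5 = 0.4992
P₀ = 0.080434
Lq = P₀·a^c·ρ / (c!·(1−ρ)²) = 0.080434·96.88746·0.4992/(120·0.25079)
= 0.12927

Final: 0.12927


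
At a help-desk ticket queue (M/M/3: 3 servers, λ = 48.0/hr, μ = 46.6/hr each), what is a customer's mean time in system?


a = 1.0300; ρ = 0.3433; P₀ = 0.352371
Lq = P₀·a^c·ρ/(c!(1−ρ)²) = 0.05111
Wq = Lq/λ = 0.05111/48.0 = 0.001065 hr
W = Wq + 1/μ = 0.001065 + 0.02146 = 0.02252 hr

Final: 0.02252 hr


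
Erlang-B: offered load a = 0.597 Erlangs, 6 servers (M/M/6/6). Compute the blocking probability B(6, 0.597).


B(c,a) = (a^c/c!) / Σ_{k=0}^{c} a^k/k!
a^6/6! = 0.00006288
Σ terms (k=0..6): 1.00000 + 0.59700 + 0.17820 + 0.03546 + 0.005293 + 0.0006320 + 0.00006288 = 1.816655
B = 0.00006288/1.816655 = 0.00003461

Final: 0.00003461


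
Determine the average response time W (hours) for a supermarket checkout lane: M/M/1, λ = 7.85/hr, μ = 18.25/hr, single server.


W = 1/(μ−λ) = 1/(18.25 − 7.85) = 1/10.40 = 0.09615 hr

Final: 0.09615 hr


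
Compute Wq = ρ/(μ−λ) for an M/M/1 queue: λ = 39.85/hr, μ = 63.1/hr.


ρ = 39.85/63.1 = 0.6315
Wq = ρ/(μ−λ) = 0.6315/(63.1 − 39.85) = 0.6315/23.25 = 0.02716 hr

Final: 0.02716 hr


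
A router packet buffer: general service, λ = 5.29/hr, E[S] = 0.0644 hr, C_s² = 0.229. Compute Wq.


ρ = λ·E[S] = 5.29·0.0644 = 0.3407
E[S²] = E[S]²(1+C_s²) = 0.0644²·(1+0.229) = 0.005097
Wq = λ·E[S²]/(2(1−ρ)) = 5.29·0.005097/(2·0.6593) = 0.02045 hr

Final: 0.02045 hr


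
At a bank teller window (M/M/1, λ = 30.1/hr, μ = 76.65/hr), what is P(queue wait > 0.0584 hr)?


ρ = 30.1/76.65 = 0.3927
P(Wq > t) = ρ·e^{−(μ−λ)t} = 0.3927·e^{−2.7185}
= 0.3927·0.065972 = 0.025907

Final: 0.025907


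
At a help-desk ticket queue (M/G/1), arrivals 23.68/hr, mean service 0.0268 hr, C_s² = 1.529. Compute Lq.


ρ = λ·E[S] = 23.68·0.0268 = 0.6346
Lq = ρ²(1+C_s²)/(2(1−ρ)) = 0.4027·(1+1.529)/(2·0.3654)
= 0.4027·2.5290/0.7308 = 1.39384

Final: 1.39384
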